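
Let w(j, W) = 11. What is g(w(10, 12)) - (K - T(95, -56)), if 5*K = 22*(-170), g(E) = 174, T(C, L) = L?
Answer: 866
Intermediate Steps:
K = -748 (K = (22*(-170))/5 = (⅕)*(-3740) = -748)
g(w(10, 12)) - (K - T(95, -56)) = 174 - (-748 - 1*(-56)) = 174 - (-748 + 56) = 174 - 1*(-692) = 174 + 692 = 866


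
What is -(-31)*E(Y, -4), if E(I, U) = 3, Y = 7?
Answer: 93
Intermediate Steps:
-(-31)*E(Y, -4) = -(-31)*3 = -1*(-93) = 93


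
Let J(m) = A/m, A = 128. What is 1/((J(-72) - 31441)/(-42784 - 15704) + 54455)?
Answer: 526392/28664959345 ≈ 1.8364e-5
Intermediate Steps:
J(m) = 128/m
1/((J(-72) - 31441)/(-42784 - 15704) + 54455) = 1/((128/(-72) - 31441)/(-42784 - 15704) + 54455) = 1/((128*(-1/72) - 31441)/(-58488) + 54455) = 1/((-16/9 - 31441)*(-1/58488) + 54455) = 1/(-282985/9*(-1/58488) + 54455) = 1/(282985/526392 + 54455) = 1/(28664959345/526392) = 526392/28664959345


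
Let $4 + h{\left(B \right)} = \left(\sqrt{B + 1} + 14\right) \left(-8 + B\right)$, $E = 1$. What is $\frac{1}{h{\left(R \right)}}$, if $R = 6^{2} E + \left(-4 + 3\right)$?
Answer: $\frac{1}{536} \approx 0.0018657$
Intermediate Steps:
$R = 35$ ($R = 6^{2} \cdot 1 + \left(-4 + 3\right) = 36 \cdot 1 - 1 = 36 - 1 = 35$)
$h{\left(B \right)} = -4 + \left(-8 + B\right) \left(14 + \sqrt{1 + B}\right)$ ($h{\left(B \right)} = -4 + \left(\sqrt{B + 1} + 14\right) \left(-8 + B\right) = -4 + \left(\sqrt{1 + B} + 14\right) \left(-8 + B\right) = -4 + \left(14 + \sqrt{1 + B}\right) \left(-8 + B\right) = -4 + \left(-8 + B\right) \left(14 + \sqrt{1 + B}\right)$)
$\frac{1}{h{\left(R \right)}} = \frac{1}{-116 - 8 \sqrt{1 + 35} + 14 \cdot 35 + 35 \sqrt{1 + 35}} = \frac{1}{-116 - 8 \sqrt{36} + 490 + 35 \sqrt{36}} = \frac{1}{-116 - 48 + 490 + 35 \cdot 6} = \frac{1}{-116 - 48 + 490 + 210} = \frac{1}{536}$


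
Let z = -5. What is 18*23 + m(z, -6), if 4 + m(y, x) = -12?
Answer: 398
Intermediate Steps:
m(y, x) = -16 (m(y, x) = -4 - 12 = -16)
18*23 + m(z, -6) = 18*23 - 16 = 414 - 16 = 398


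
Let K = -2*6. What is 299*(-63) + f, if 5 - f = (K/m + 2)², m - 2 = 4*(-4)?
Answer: -923168/49 ≈ -18840.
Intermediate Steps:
m = -14 (m = 2 + 4*(-4) = 2 - 16 = -14)
K = -12
f = -155/49 (f = 5 - (-12/(-14) + 2)² = 5 - (-12*(-1/14) + 2)² = 5 - (6/7 + 2)² = 5 - (20/7)² = 5 - 1*400/49 = 5 - 400/49 = -155/49 ≈ -3.1633)
299*(-63) + f = 299*(-63) - 155/49 = -18837 - 155/49 = -923168/49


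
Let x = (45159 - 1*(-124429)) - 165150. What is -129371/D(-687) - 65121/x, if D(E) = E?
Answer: 75630053/435558 ≈ 173.64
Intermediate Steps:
x = 4438 (x = (45159 + 124429) - 165150 = 169588 - 165150 = 4438)
-129371/D(-687) - 65121/x = -129371/(-687) - 65121/4438 = -129371*(-1/687) - 65121*1/4438 = 129371/687 - 9303/634 = 75630053/435558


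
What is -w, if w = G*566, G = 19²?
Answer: -204326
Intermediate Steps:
G = 361
w = 204326 (w = 361*566 = 204326)
-w = -1*204326 = -204326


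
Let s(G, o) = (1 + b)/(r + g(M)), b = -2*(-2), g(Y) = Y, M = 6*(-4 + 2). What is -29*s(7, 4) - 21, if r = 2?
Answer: -13/2 ≈ -6.5000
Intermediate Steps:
M = -12 (M = 6*(-2) = -12)
b = 4
s(G, o) = -1/2 (s(G, o) = (1 + 4)/(2 - 12) = 5/(-10) = 5*(-1/10) = -1/2)
-29*s(7, 4) - 21 = -29*(-1/2) - 21 = 29/2 - 21 = -13/2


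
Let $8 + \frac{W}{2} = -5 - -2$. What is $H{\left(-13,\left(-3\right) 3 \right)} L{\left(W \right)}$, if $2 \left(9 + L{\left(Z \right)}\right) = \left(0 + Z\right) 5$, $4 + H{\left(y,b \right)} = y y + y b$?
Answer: $-18048$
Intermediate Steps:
$W = -22$ ($W = -16 + 2 \left(-5 - -2\right) = -16 + 2 \left(-5 + 2\right) = -16 + 2 \left(-3\right) = -16 - 6 = -22$)
$H{\left(y,b \right)} = -4 + y^{2} + b y$ ($H{\left(y,b \right)} = -4 + \left(y y + y b\right) = -4 + \left(y^{2} + b y\right) = -4 + y^{2} + b y$)
$L{\left(Z \right)} = -9 + \frac{5 Z}{2}$ ($L{\left(Z \right)} = -9 + \frac{\left(0 + Z\right) 5}{2} = -9 + \frac{Z 5}{2} = -9 + \frac{5 Z}{2}$)
$H{\left(-13,\left(-3\right) 3 \right)} L{\left(W \right)} = \left(-4 + \left(-13\right)^{2} + \left(-3\right) 3 \left(-13\right)\right) \left(-9 + \frac{5}{2} \left(-22\right)\right) = \left(-4 + 169 - -117\right) \left(-9 - 55\right) = \left(-4 + 169 + 117\right) \left(-64\right) = 282 \left(-64\right) = -18048$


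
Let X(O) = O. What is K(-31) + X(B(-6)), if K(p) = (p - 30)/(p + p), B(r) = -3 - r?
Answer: 247/62 ≈ 3.9839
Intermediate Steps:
K(p) = (-30 + p)/(2*p) (K(p) = (-30 + p)/((2*p)) = (-30 + p)*(1/(2*p)) = (-30 + p)/(2*p))
K(-31) + X(B(-6)) = (1/2)*(-30 - 31)/(-31) + (-3 - 1*(-6)) = (1/2)*(-1/31)*(-61) + (-3 + 6) = 61/62 + 3 = 247/62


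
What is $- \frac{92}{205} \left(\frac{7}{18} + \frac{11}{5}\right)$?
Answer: $- \frac{10718}{9225} \approx -1.1618$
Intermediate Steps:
$- \frac{92}{205} \left(\frac{7}{18} + \frac{11}{5}\right) = \left(-92\right) \frac{1}{205} \left(7 \cdot \frac{1}{18} + 11 \cdot \frac{1}{5}\right) = - \frac{92 \left(\frac{7}{18} + \frac{11}{5}\right)}{205} = \left(- \frac{92}{205}\right) \frac{233}{90} = - \frac{10718}{9225}$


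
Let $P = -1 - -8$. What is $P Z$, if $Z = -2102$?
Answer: $-14714$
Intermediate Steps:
$P = 7$ ($P = -1 + 8 = 7$)
$P Z = 7 \left(-2102\right) = -14714$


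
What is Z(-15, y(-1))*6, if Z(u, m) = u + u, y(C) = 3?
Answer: -180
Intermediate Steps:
Z(u, m) = 2*u
Z(-15, y(-1))*6 = (2*(-15))*6 = -30*6 = -180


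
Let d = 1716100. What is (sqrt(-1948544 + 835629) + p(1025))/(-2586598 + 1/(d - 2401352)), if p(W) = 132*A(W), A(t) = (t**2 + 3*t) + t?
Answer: -8673028988400/161133768427 - 685252*I*sqrt(1112915)/1772471452697 ≈ -53.825 - 0.00040785*I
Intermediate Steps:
A(t) = t**2 + 4*t
p(W) = 132*W*(4 + W) (p(W) = 132*(W*(4 + W)) = 132*W*(4 + W))
(sqrt(-1948544 + 835629) + p(1025))/(-2586598 + 1/(d - 2401352)) = (sqrt(-1948544 + 835629) + 132*1025*(4 + 1025))/(-2586598 + 1/(1716100 - 2401352)) = (sqrt(-1112915) + 132*1025*1029)/(-2586598 + 1/(-685252)) = (I*sqrt(1112915) + 139223700)/(-2586598 - 1/685252) = (139223700 + I*sqrt(1112915))/(-1772471452697/685252) = (139223700 + I*sqrt(1112915))*(-685252/1772471452697) = -8673028988400/161133768427 - 685252*I*sqrt(1112915)/1772471452697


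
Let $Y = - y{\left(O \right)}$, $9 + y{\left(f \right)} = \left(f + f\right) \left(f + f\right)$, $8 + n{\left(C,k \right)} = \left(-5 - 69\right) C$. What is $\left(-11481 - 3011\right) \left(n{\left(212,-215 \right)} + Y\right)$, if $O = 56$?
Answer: $409123652$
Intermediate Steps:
$n{\left(C,k \right)} = -8 - 74 C$ ($n{\left(C,k \right)} = -8 + \left(-5 - 69\right) C = -8 - 74 C$)
$y{\left(f \right)} = -9 + 4 f^{2}$ ($y{\left(f \right)} = -9 + \left(f + f\right) \left(f + f\right) = -9 + 2 f 2 f = -9 + 4 f^{2}$)
$Y = -12535$ ($Y = - (-9 + 4 \cdot 56^{2}) = - (-9 + 4 \cdot 3136) = - (-9 + 12544) = \left(-1\right) 12535 = -12535$)
$\left(-11481 - 3011\right) \left(n{\left(212,-215 \right)} + Y\right) = \left(-11481 - 3011\right) \left(\left(-8 - 15688\right) - 12535\right) = - 14492 \left(\left(-8 - 15688\right) - 12535\right) = - 14492 \left(-15696 - 12535\right) = \left(-14492\right) \left(-28231\right) = 409123652$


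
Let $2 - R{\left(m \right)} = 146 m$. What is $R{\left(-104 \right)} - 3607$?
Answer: $11579$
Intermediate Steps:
$R{\left(m \right)} = 2 - 146 m$
$R{\left(-104 \right)} - 3607 = \left(2 - -15184\right) - 3607 = \left(2 + 15184\right) - 3607 = 15186 - 3607 = 11579$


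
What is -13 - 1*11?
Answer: -24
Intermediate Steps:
-13 - 1*11 = -13 - 11 = -24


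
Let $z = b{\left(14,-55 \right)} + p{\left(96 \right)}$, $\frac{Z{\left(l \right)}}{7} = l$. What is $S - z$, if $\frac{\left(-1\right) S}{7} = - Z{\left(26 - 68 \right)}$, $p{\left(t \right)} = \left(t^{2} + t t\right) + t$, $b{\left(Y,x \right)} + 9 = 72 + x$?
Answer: $-20594$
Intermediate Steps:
$b{\left(Y,x \right)} = 63 + x$ ($b{\left(Y,x \right)} = -9 + \left(72 + x\right) = 63 + x$)
$Z{\left(l \right)} = 7 l$
$p{\left(t \right)} = t + 2 t^{2}$ ($p{\left(t \right)} = \left(t^{2} + t^{2}\right) + t = 2 t^{2} + t = t + 2 t^{2}$)
$z = 18536$ ($z = \left(63 - 55\right) + 96 \left(1 + 2 \cdot 96\right) = 8 + 96 \left(1 + 192\right) = 8 + 96 \cdot 193 = 8 + 18528 = 18536$)
$S = -2058$ ($S = - 7 \left(- 7 \left(26 - 68\right)\right) = - 7 \left(- 7 \left(-42\right)\right) = - 7 \left(\left(-1\right) \left(-294\right)\right) = \left(-7\right) 294 = -2058$)
$S - z = -2058 - 18536 = -20594$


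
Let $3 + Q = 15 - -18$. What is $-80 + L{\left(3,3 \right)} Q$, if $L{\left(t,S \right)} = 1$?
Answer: $-50$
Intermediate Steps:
$Q = 30$ ($Q = -3 + \left(15 - -18\right) = -3 + \left(15 + 18\right) = -3 + 33 = 30$)
$-80 + L{\left(3,3 \right)} Q = -80 + 1 \cdot 30 = -80 + 30 = -50$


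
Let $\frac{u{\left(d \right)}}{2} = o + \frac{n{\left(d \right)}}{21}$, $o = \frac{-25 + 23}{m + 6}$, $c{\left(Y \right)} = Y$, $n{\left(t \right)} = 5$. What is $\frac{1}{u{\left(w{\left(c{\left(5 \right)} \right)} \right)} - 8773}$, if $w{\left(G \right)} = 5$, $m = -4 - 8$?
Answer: $- \frac{7}{61403} \approx -0.000114$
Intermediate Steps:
$m = -12$ ($m = -4 - 8 = -12$)
$o = \frac{1}{3}$ ($o = \frac{-25 + 23}{-12 + 6} = - \frac{2}{-6} = \left(-2\right) \left(- \frac{1}{6}\right) = \frac{1}{3} \approx 0.33333$)
$u{\left(d \right)} = \frac{8}{7}$ ($u{\left(d \right)} = 2 \left(\frac{1}{3} + \frac{5}{21}\right) = 2 \cdot \frac{4}{7} = \frac{8}{7}$)
$\frac{1}{u{\left(w{\left(c{\left(5 \right)} \right)} \right)} - 8773} = \frac{1}{\frac{8}{7} - 8773} = \frac{1}{- \frac{61403}{7}} = - \frac{7}{61403}$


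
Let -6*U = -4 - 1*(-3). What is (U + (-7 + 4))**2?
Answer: 289/36 ≈ 8.0278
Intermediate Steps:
U = 1/6 (U = -(-4 - 1*(-3))/6 = -(-4 + 3)/6 = -1/6*(-1) = 1/6 ≈ 0.16667)
(U + (-7 + 4))**2 = (1/6 + (-7 + 4))**2 = (1/6 - 3)**2 = (-17/6)**2 = 289/36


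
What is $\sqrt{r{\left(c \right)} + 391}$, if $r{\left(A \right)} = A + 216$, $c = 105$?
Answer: $2 \sqrt{178} \approx 26.683$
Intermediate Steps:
$r{\left(A \right)} = 216 + A$
$\sqrt{r{\left(c \right)} + 391} = \sqrt{\left(216 + 105\right) + 391} = \sqrt{321 + 391} = \sqrt{712} = 2 \sqrt{178}$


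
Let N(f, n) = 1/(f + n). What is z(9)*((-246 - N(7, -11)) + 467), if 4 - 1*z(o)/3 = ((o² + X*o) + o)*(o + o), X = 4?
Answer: -1502730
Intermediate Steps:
z(o) = 12 - 6*o*(o² + 5*o) (z(o) = 12 - 3*((o² + 4*o) + o)*(o + o) = 12 - 3*(o² + 5*o)*2*o = 12 - 6*o*(o² + 5*o))
z(9)*((-246 - N(7, -11)) + 467) = (12 - 30*9² - 6*9³)*((-246 - 1/(7 - 11)) + 467) = (12 - 30*81 - 6*729)*((-246 - 1/(-4)) + 467) = (12 - 2430 - 4374)*((-246 - 1*(-¼)) + 467) = -6792*((-246 + ¼) + 467) = -6792*(-983/4 + 467) = -6792*885/4 = -1502730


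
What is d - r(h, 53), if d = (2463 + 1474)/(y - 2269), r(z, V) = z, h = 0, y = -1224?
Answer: -3937/3493 ≈ -1.1271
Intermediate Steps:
d = -3937/3493 (d = (2463 + 1474)/(-1224 - 2269) = 3937/(-3493) = 3937*(-1/3493) = -3937/3493 ≈ -1.1271)
d - r(h, 53) = -3937/3493 - 1*0 = -3937/3493 + 0 = -3937/3493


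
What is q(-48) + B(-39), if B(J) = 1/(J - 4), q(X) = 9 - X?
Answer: 2450/43 ≈ 56.977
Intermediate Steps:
B(J) = 1/(-4 + J)
q(-48) + B(-39) = (9 - 1*(-48)) + 1/(-4 - 39) = (9 + 48) + 1/(-43) = 57 - 1/43 = 2450/43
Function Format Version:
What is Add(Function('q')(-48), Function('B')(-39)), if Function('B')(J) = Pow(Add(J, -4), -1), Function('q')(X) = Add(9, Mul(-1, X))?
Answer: Rational(2450, 43) ≈ 56.977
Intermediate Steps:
Function('B')(J) = Pow(Add(-4, J), -1)
Add(Function('q')(-48), Function('B')(-39)) = Add(Add(9, Mul(-1, -48)), Pow(Add(-4, -39), -1)) = Add(Add(9, 48), Pow(-43, -1)) = Add(57, Rational(-1, 43)) = Rational(2450, 43)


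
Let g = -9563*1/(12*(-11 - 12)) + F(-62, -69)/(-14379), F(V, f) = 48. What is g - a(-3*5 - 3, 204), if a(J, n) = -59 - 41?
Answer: 178117843/1322868 ≈ 134.65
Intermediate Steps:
g = 45831043/1322868 (g = -9563*1/(12*(-11 - 12)) + 48/(-14379) = -9563/(12*(-23)) + 48*(-1/14379) = -9563/(-276) - 16/4793 = -9563*(-1/276) - 16/4793 = 9563/276 - 16/4793 = 45831043/1322868 ≈ 34.645)
a(J, n) = -100
g - a(-3*5 - 3, 204) = 45831043/1322868 - 1*(-100) = 45831043/1322868 + 100 = 178117843/1322868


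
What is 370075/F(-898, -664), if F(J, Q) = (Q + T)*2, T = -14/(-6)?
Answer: -222045/794 ≈ -279.65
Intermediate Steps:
T = 7/3 (T = -14*(-⅙) = 7/3 ≈ 2.3333)
F(J, Q) = 14/3 + 2*Q (F(J, Q) = (Q + 7/3)*2 = (7/3 + Q)*2 = 14/3 + 2*Q)
370075/F(-898, -664) = 370075/(14/3 + 2*(-664)) = 370075/(14/3 - 1328) = 370075/(-3970/3) = 370075*(-3/3970) = -222045/794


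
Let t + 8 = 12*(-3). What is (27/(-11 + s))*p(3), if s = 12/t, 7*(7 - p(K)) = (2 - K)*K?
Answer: -3861/217 ≈ -17.793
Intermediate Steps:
t = -44 (t = -8 + 12*(-3) = -8 - 36 = -44)
p(K) = 7 - K*(2 - K)/7 (p(K) = 7 - (2 - K)*K/7 = 7 - K*(2 - K)/7)
s = -3/11 (s = 12/(-44) = 12*(-1/44) = -3/11 ≈ -0.27273)
(27/(-11 + s))*p(3) = (27/(-11 - 3/11))*(7 - 2/7*3 + (1/7)*3**2) = (27/(-124/11))*(7 - 6/7 + (1/7)*9) = (27*(-11/124))*(7 - 6/7 + 9/7) = -297/124*52/7 = -3861/217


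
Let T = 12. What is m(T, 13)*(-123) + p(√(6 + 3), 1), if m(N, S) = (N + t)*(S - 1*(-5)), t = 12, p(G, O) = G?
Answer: -53133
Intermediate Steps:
m(N, S) = (5 + S)*(12 + N) (m(N, S) = (N + 12)*(S - 1*(-5)) = (12 + N)*(S + 5) = (12 + N)*(5 + S) = (5 + S)*(12 + N))
m(T, 13)*(-123) + p(√(6 + 3), 1) = (60 + 5*12 + 12*13 + 12*13)*(-123) + √(6 + 3) = (60 + 60 + 156 + 156)*(-123) + √9 = 432*(-123) + 3 = -53136 + 3 = -53133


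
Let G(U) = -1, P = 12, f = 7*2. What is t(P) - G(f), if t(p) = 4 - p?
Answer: -7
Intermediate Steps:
f = 14
t(P) - G(f) = (4 - 1*12) - 1*(-1) = (4 - 12) + 1 = -8 + 1 = -7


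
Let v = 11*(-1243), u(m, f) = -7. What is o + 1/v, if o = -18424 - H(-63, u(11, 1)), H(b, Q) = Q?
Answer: -251815642/13673 ≈ -18417.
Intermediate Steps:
v = -13673
o = -18417 (o = -18424 - 1*(-7) = -18424 + 7 = -18417)
o + 1/v = -18417 + 1/(-13673) = -18417 - 1/13673 = -251815642/13673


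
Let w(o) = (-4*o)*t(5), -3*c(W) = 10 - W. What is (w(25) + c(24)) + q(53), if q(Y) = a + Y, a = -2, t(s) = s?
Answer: -1333/3 ≈ -444.33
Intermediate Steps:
c(W) = -10/3 + W/3 (c(W) = -(10 - W)/3 = -10/3 + W/3)
q(Y) = -2 + Y
w(o) = -20*o (w(o) = -4*o*5 = -20*o)
(w(25) + c(24)) + q(53) = (-20*25 + (-10/3 + (1/3)*24)) + (-2 + 53) = (-500 + (-10/3 + 8)) + 51 = (-500 + 14/3) + 51 = -1486/3 + 51 = -1333/3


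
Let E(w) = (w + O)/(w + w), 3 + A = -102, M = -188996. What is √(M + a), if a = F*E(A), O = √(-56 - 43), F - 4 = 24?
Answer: √(-4724550 - 10*I*√11)/5 ≈ 0.0015259 - 434.72*I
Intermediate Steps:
A = -105 (A = -3 - 102 = -105)
F = 28 (F = 4 + 24 = 28)
O = 3*I*√11 (O = √(-99) = 3*I*√11 ≈ 9.9499*I)
E(w) = (w + 3*I*√11)/(2*w) (E(w) = (w + 3*I*√11)/(w + w) = (w + 3*I*√11)/((2*w)) = (w + 3*I*√11)*(1/(2*w)) = (w + 3*I*√11)/(2*w))
a = 14 - 2*I*√11/5 (a = 28*((½)*(-105 + 3*I*√11)/(-105)) = 28*((½)*(-1/105)*(-105 + 3*I*√11)) = 28*(½ - I*√11/70) = 14 - 2*I*√11/5 ≈ 14.0 - 1.3267*I)
√(M + a) = √(-188996 + (14 - 2*I*√11/5)) = √(-188982 - 2*I*√11/5)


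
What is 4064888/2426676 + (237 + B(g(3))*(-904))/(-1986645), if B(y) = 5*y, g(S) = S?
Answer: 675651668759/401745311835 ≈ 1.6818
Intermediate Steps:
4064888/2426676 + (237 + B(g(3))*(-904))/(-1986645) = 4064888/2426676 + (237 + (5*3)*(-904))/(-1986645) = 4064888*(1/2426676) + (237 + 15*(-904))*(-1/1986645) = 1016222/606669 + (237 - 13560)*(-1/1986645) = 1016222/606669 - 13323*(-1/1986645) = 1016222/606669 + 4441/662215 = 675651668759/401745311835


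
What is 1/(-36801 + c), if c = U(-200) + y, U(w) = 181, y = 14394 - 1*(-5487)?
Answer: -1/16739 ≈ -5.9741e-5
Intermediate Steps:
y = 19881 (y = 14394 + 5487 = 19881)
c = 20062 (c = 181 + 19881 = 20062)
1/(-36801 + c) = 1/(-36801 + 20062) = 1/(-16739) = -1/16739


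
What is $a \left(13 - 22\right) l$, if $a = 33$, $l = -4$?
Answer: $1188$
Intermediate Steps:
$a \left(13 - 22\right) l = 33 \left(13 - 22\right) \left(-4\right) = 33 \left(-9\right) \left(-4\right) = \left(-297\right) \left(-4\right) = 1188$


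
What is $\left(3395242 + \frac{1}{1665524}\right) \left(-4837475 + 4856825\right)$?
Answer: $\frac{54710741831127075}{832762} \approx 6.5698 \cdot 10^{10}$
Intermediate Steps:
$\left(3395242 + \frac{1}{1665524}\right) \left(-4837475 + 4856825\right) = \left(3395242 + \frac{1}{1665524}\right) 19350 = \frac{5654857036809}{1665524} \cdot 19350 = \frac{54710741831127075}{832762}$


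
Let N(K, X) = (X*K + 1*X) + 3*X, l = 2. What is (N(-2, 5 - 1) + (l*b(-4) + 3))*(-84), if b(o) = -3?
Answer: -420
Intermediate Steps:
N(K, X) = 4*X + K*X (N(K, X) = (K*X + X) + 3*X = (X + K*X) + 3*X = 4*X + K*X)
(N(-2, 5 - 1) + (l*b(-4) + 3))*(-84) = ((5 - 1)*(4 - 2) + (2*(-3) + 3))*(-84) = (4*2 + (-6 + 3))*(-84) = (8 - 3)*(-84) = 5*(-84) = -420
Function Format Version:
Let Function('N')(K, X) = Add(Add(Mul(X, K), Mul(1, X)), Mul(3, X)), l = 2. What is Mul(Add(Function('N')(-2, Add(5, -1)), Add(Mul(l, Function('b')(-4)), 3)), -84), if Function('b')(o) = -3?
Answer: -420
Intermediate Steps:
Function('N')(K, X) = Add(Mul(4, X), Mul(K, X)) (Function('N')(K, X) = Add(Add(Mul(K, X), X), Mul(3, X)) = Add(Add(X, Mul(K, X)), Mul(3, X)) = Add(Mul(4, X), Mul(K, X)))
Mul(Add(Function('N')(-2, Add(5, -1)), Add(Mul(l, Function('b')(-4)), 3)), -84) = Mul(Add(Mul(Add(5, -1), Add(4, -2)), Add(Mul(2, -3), 3)), -84) = Mul(Add(Mul(4, 2), Add(-6, 3)), -84) = Mul(Add(8, -3), -84) = Mul(5, -84) = -420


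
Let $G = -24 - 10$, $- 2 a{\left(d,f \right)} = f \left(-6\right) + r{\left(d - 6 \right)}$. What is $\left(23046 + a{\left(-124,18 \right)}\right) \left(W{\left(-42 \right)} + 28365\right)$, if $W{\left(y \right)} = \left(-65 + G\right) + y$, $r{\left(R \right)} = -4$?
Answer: $652030848$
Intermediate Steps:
$a{\left(d,f \right)} = 2 + 3 f$ ($a{\left(d,f \right)} = - \frac{f \left(-6\right) - 4}{2} = - \frac{- 6 f - 4}{2} = - \frac{-4 - 6 f}{2} = 2 + 3 f$)
$G = -34$ ($G = -24 - 10 = -34$)
$W{\left(y \right)} = -99 + y$ ($W{\left(y \right)} = \left(-65 - 34\right) + y = -99 + y$)
$\left(23046 + a{\left(-124,18 \right)}\right) \left(W{\left(-42 \right)} + 28365\right) = \left(23046 + \left(2 + 3 \cdot 18\right)\right) \left(\left(-99 - 42\right) + 28365\right) = \left(23046 + \left(2 + 54\right)\right) \left(-141 + 28365\right) = \left(23046 + 56\right) 28224 = 23102 \cdot 28224 = 652030848$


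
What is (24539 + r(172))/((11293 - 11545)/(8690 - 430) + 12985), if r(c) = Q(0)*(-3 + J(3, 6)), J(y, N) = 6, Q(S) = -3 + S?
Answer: 3618175/1915283 ≈ 1.8891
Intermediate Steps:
r(c) = -9 (r(c) = (-3 + 0)*(-3 + 6) = -3*3 = -9)
(24539 + r(172))/((11293 - 11545)/(8690 - 430) + 12985) = (24539 - 9)/((11293 - 11545)/(8690 - 430) + 12985) = 24530/(-252/8260 + 12985) = 24530/(-252*1/8260 + 12985) = 24530/(-9/295 + 12985) = 24530/(3830566/295) = 24530*(295/3830566) = 3618175/1915283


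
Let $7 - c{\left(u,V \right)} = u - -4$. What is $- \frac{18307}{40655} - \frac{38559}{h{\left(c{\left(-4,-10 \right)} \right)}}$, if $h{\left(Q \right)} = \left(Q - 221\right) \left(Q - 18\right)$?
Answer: $- \frac{1610710823}{95701870} \approx -16.831$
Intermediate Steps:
$c{\left(u,V \right)} = 3 - u$ ($c{\left(u,V \right)} = 7 - \left(u - -4\right) = 7 - \left(u + 4\right) = 7 - \left(4 + u\right) = 3 - u$)
$h{\left(Q \right)} = \left(-221 + Q\right) \left(-18 + Q\right)$
$- \frac{18307}{40655} - \frac{38559}{h{\left(c{\left(-4,-10 \right)} \right)}} = - \frac{18307}{40655} - \frac{38559}{3978 + \left(3 - -4\right)^{2} - 239 \left(3 - -4\right)} = \left(-18307\right) \frac{1}{40655} - \frac{38559}{3978 + \left(3 + 4\right)^{2} - 239 \left(3 + 4\right)} = - \frac{18307}{40655} - \frac{38559}{3978 + 7^{2} - 1673} = - \frac{18307}{40655} - \frac{38559}{3978 + 49 - 1673} = - \frac{18307}{40655} - \frac{38559}{2354} = - \frac{1610710823}{95701870}$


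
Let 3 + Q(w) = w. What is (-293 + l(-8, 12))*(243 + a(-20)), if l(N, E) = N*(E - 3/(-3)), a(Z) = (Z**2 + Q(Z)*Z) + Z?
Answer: -429951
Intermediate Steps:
Q(w) = -3 + w
a(Z) = Z + Z**2 + Z*(-3 + Z) (a(Z) = (Z**2 + (-3 + Z)*Z) + Z = (Z**2 + Z*(-3 + Z)) + Z = Z + Z**2 + Z*(-3 + Z))
l(N, E) = N*(1 + E) (l(N, E) = N*(E - 3*(-1/3)) = N*(E + 1) = N*(1 + E))
(-293 + l(-8, 12))*(243 + a(-20)) = (-293 - 8*(1 + 12))*(243 + 2*(-20)*(-1 - 20)) = (-293 - 8*13)*(243 + 2*(-20)*(-21)) = (-293 - 104)*(243 + 840) = -397*1083 = -429951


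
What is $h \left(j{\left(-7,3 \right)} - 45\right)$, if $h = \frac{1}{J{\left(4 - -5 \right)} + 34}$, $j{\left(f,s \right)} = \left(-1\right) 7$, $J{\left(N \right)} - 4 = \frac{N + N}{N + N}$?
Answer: $- \frac{4}{3} \approx -1.3333$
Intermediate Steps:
$J{\left(N \right)} = 5$ ($J{\left(N \right)} = 4 + \frac{N + N}{N + N} = 4 + \frac{2 N}{2 N} = 4 + 2 N \frac{1}{2 N} = 4 + 1 = 5$)
$j{\left(f,s \right)} = -7$
$h = \frac{1}{39}$ ($h = \frac{1}{5 + 34} = \frac{1}{39} \approx 0.025641$)
$h \left(j{\left(-7,3 \right)} - 45\right) = \frac{-7 - 45}{39} = \frac{1}{39} \left(-52\right) = - \frac{4}{3}$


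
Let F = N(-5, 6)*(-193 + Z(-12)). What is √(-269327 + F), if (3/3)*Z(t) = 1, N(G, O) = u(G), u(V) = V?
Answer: I*√268367 ≈ 518.04*I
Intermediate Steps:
N(G, O) = G
Z(t) = 1
F = 960 (F = -5*(-193 + 1) = -5*(-192) = 960)
√(-269327 + F) = √(-269327 + 960) = √(-268367) = I*√268367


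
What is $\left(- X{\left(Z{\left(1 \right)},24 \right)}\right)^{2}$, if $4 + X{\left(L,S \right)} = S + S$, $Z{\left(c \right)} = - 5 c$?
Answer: $1936$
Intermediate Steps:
$X{\left(L,S \right)} = -4 + 2 S$ ($X{\left(L,S \right)} = -4 + \left(S + S\right) = -4 + 2 S$)
$\left(- X{\left(Z{\left(1 \right)},24 \right)}\right)^{2} = \left(- (-4 + 2 \cdot 24)\right)^{2} = \left(- (-4 + 48)\right)^{2} = \left(\left(-1\right) 44\right)^{2} = \left(-44\right)^{2} = 1936$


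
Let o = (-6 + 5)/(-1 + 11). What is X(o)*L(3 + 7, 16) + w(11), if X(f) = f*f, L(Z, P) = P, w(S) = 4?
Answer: 104/25 ≈ 4.1600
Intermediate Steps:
o = -1/10 ≈ -0.10000
X(f) = f**2
X(o)*L(3 + 7, 16) + w(11) = (-1/10)**2*16 + 4 = (1/100)*16 + 4 = 4/25 + 4 = 104/25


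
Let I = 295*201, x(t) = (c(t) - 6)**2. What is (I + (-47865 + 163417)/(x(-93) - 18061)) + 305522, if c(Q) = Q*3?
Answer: 5760854135/15791 ≈ 3.6482e+5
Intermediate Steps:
c(Q) = 3*Q
x(t) = (-6 + 3*t)**2 (x(t) = (3*t - 6)**2 = (-6 + 3*t)**2)
I = 59295
(I + (-47865 + 163417)/(x(-93) - 18061)) + 305522 = (59295 + (-47865 + 163417)/(9*(-2 - 93)**2 - 18061)) + 305522 = (59295 + 115552/(9*(-95)**2 - 18061)) + 305522 = (59295 + 115552/(9*9025 - 18061)) + 305522 = (59295 + 115552/(81225 - 18061)) + 305522 = (59295 + 115552/63164) + 305522 = (59295 + 115552*(1/63164)) + 305522 = (59295 + 28888/15791) + 305522 = 936356233/15791 + 305522 = 5760854135/15791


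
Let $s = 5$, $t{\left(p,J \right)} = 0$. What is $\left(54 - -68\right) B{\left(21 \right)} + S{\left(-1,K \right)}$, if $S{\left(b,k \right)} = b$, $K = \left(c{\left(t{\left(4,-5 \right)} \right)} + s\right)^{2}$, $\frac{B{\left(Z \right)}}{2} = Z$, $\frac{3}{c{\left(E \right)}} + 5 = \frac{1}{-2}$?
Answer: $5123$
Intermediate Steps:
$c{\left(E \right)} = - \frac{6}{11}$ ($c{\left(E \right)} = \frac{3}{-5 + \frac{1}{-2}} = \frac{3}{-5 - \frac{1}{2}} = \frac{3}{- \frac{11}{2}} = 3 \left(- \frac{2}{11}\right) = - \frac{6}{11}$)
$B{\left(Z \right)} = 2 Z$
$K = \frac{2401}{121}$ ($K = \left(- \frac{6}{11} + 5\right)^{2} = \left(\frac{49}{11}\right)^{2} = \frac{2401}{121} \approx 19.843$)
$\left(54 - -68\right) B{\left(21 \right)} + S{\left(-1,K \right)} = \left(54 - -68\right) 2 \cdot 21 - 1 = \left(54 + 68\right) 42 - 1 = 122 \cdot 42 - 1 = 5124 - 1 = 5123$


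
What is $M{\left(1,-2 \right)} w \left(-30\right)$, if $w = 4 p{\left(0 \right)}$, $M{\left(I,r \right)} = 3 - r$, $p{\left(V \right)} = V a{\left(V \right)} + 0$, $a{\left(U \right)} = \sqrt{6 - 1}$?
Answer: $0$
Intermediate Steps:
$a{\left(U \right)} = \sqrt{5}$
$p{\left(V \right)} = V \sqrt{5}$ ($p{\left(V \right)} = V \sqrt{5} + 0 = V \sqrt{5}$)
$w = 0$ ($w = 4 \cdot 0 \sqrt{5} = 4 \cdot 0 = 0$)
$M{\left(1,-2 \right)} w \left(-30\right) = \left(3 - -2\right) 0 \left(-30\right) = \left(3 + 2\right) 0 \left(-30\right) = 5 \cdot 0 \left(-30\right) = 0 \left(-30\right) = 0$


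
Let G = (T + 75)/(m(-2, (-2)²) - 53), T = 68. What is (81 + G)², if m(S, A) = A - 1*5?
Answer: 17901361/2916 ≈ 6139.0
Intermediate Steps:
m(S, A) = -5 + A (m(S, A) = A - 5 = -5 + A)
G = -143/54 (G = (68 + 75)/((-5 + (-2)²) - 53) = 143/((-5 + 4) - 53) = 143/(-1 - 53) = 143/(-54) = 143*(-1/54) = -143/54 ≈ -2.6481)
(81 + G)² = (81 - 143/54)² = (4231/54)² = 17901361/2916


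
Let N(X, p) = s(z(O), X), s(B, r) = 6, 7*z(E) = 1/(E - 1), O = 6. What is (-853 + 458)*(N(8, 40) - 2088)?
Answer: 822390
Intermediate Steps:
z(E) = 1/(7*(-1 + E)) (z(E) = 1/(7*(E - 1)) = 1/(7*(-1 + E)))
N(X, p) = 6
(-853 + 458)*(N(8, 40) - 2088) = (-853 + 458)*(6 - 2088) = -395*(-2082) = 822390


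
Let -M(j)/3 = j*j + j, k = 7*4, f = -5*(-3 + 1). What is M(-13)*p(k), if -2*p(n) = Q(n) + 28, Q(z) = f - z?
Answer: 2340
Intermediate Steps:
f = 10 (f = -5*(-2) = 10)
Q(z) = 10 - z
k = 28
p(n) = -19 + n/2 (p(n) = -((10 - n) + 28)/2 = -(38 - n)/2 = -19 + n/2)
M(j) = -3*j - 3*j² (M(j) = -3*(j*j + j) = -3*(j² + j) = -3*(j + j²) = -3*j - 3*j²)
M(-13)*p(k) = (-3*(-13)*(1 - 13))*(-19 + (½)*28) = (-3*(-13)*(-12))*(-19 + 14) = -468*(-5) = 2340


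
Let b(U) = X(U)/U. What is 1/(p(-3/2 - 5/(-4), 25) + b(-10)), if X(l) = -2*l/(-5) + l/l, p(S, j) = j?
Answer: 10/253 ≈ 0.039526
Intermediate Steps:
X(l) = 1 + 2*l/5 (X(l) = -2*l*(-⅕) + 1 = 2*l/5 + 1 = 1 + 2*l/5)
b(U) = (1 + 2*U/5)/U
1/(p(-3/2 - 5/(-4), 25) + b(-10)) = 1/(25 + (⅖ + 1/(-10))) = 1/(25 + (⅖ - ⅒)) = 1/(25 + 3/10) = 1/(253/10) = 10/253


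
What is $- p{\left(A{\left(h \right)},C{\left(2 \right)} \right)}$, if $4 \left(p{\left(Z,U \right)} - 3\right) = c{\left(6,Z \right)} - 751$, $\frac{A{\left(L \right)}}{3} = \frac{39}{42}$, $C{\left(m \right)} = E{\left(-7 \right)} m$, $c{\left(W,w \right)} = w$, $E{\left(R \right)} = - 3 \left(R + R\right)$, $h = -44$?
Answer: $\frac{10307}{56} \approx 184.05$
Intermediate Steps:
$E{\left(R \right)} = - 6 R$ ($E{\left(R \right)} = - 3 \cdot 2 R = - 6 R$)
$C{\left(m \right)} = 42 m$ ($C{\left(m \right)} = \left(-6\right) \left(-7\right) m = 42 m$)
$A{\left(L \right)} = \frac{39}{14}$ ($A{\left(L \right)} = 3 \cdot \frac{39}{42} = 3 \cdot 39 \cdot \frac{1}{42} = 3 \cdot \frac{13}{14} = \frac{39}{14}$)
$p{\left(Z,U \right)} = - \frac{739}{4} + \frac{Z}{4}$ ($p{\left(Z,U \right)} = 3 + \frac{Z - 751}{4} = 3 + \frac{-751 + Z}{4} = 3 + \left(- \frac{751}{4} + \frac{Z}{4}\right) = - \frac{739}{4} + \frac{Z}{4}$)
$- p{\left(A{\left(h \right)},C{\left(2 \right)} \right)} = - (- \frac{739}{4} + \frac{1}{4} \cdot \frac{39}{14}) = - (- \frac{739}{4} + \frac{39}{56}) = \left(-1\right) \left(- \frac{10307}{56}\right) = \frac{10307}{56}$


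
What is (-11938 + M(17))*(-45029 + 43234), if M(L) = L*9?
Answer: 21154075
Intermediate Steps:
M(L) = 9*L
(-11938 + M(17))*(-45029 + 43234) = (-11938 + 9*17)*(-45029 + 43234) = (-11938 + 153)*(-1795) = -11785*(-1795) = 21154075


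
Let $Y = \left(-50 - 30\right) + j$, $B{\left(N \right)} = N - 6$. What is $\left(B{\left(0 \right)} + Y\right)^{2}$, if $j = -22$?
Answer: $11664$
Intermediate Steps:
$B{\left(N \right)} = -6 + N$ ($B{\left(N \right)} = N - 6 = -6 + N$)
$Y = -102$ ($Y = \left(-50 - 30\right) - 22 = -80 - 22 = -102$)
$\left(B{\left(0 \right)} + Y\right)^{2} = \left(\left(-6 + 0\right) - 102\right)^{2} = \left(-6 - 102\right)^{2} = \left(-108\right)^{2} = 11664$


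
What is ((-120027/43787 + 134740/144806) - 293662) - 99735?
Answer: -1247196246791608/3170310161 ≈ -3.9340e+5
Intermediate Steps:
((-120027/43787 + 134740/144806) - 293662) - 99735 = ((-120027*1/43787 + 134740*(1/144806)) - 293662) - 99735 = ((-120027/43787 + 67370/72403) - 293662) - 99735 = (-5740384691/3170310161 - 293662) - 99735 = -931005362884273/3170310161 - 99735 = -1247196246791608/3170310161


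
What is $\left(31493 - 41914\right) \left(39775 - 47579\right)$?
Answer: $81325484$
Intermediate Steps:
$\left(31493 - 41914\right) \left(39775 - 47579\right) = \left(-10421\right) \left(-7804\right) = 81325484$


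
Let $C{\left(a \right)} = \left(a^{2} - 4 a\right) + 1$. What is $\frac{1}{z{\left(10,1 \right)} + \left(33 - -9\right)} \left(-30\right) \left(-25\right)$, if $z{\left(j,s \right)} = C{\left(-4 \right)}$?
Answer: $10$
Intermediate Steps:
$C{\left(a \right)} = 1 + a^{2} - 4 a$
$z{\left(j,s \right)} = 33$ ($z{\left(j,s \right)} = 1 + \left(-4\right)^{2} - -16 = 1 + 16 + 16 = 33$)
$\frac{1}{z{\left(10,1 \right)} + \left(33 - -9\right)} \left(-30\right) \left(-25\right) = \frac{1}{33 + \left(33 - -9\right)} \left(-30\right) \left(-25\right) = \frac{1}{33 + \left(33 + 9\right)} \left(-30\right) \left(-25\right) = \frac{1}{33 + 42} \left(-30\right) \left(-25\right) = \frac{1}{75} \left(-30\right) \left(-25\right) = \left(- \frac{2}{5}\right) \left(-25\right) = 10$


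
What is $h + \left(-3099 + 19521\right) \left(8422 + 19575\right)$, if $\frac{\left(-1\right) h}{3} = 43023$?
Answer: $459637665$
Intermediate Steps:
$h = -129069$ ($h = \left(-3\right) 43023 = -129069$)
$h + \left(-3099 + 19521\right) \left(8422 + 19575\right) = -129069 + \left(-3099 + 19521\right) \left(8422 + 19575\right) = -129069 + 16422 \cdot 27997 = -129069 + 459766734 = 459637665$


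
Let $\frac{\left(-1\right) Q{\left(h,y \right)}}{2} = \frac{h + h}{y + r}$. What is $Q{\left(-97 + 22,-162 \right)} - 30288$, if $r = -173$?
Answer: $- \frac{2029356}{67} \approx -30289.0$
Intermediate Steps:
$Q{\left(h,y \right)} = - \frac{4 h}{-173 + y}$ ($Q{\left(h,y \right)} = - 2 \frac{h + h}{y - 173} = - 2 \frac{2 h}{-173 + y} = - \frac{4 h}{-173 + y}$)
$Q{\left(-97 + 22,-162 \right)} - 30288 = - \frac{4 \left(-97 + 22\right)}{-173 - 162} - 30288 = \left(-4\right) \left(-75\right) \frac{1}{-335} - 30288 = \left(-4\right) \left(-75\right) \left(- \frac{1}{335}\right) - 30288 = - \frac{60}{67} - 30288 = - \frac{2029356}{67}$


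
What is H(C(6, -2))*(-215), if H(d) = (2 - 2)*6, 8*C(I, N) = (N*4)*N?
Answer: 0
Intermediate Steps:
C(I, N) = N**2/2 (C(I, N) = ((N*4)*N)/8 = ((4*N)*N)/8 = (4*N**2)/8 = N**2/2)
H(d) = 0 (H(d) = 0*6 = 0)
H(C(6, -2))*(-215) = 0*(-215) = 0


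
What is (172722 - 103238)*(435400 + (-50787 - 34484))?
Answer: 24328363436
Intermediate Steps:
(172722 - 103238)*(435400 + (-50787 - 34484)) = 69484*(435400 - 85271) = 69484*350129 = 24328363436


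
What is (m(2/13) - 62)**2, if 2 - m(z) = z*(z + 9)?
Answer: 107702884/28561 ≈ 3771.0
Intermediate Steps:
m(z) = 2 - z*(9 + z) (m(z) = 2 - z*(z + 9) = 2 - z*(9 + z))
(m(2/13) - 62)**2 = ((2 - (2/13)**2 - 18/13) - 62)**2 = ((2 - (2*(1/13))**2 - 18/13) - 62)**2 = ((2 - (2/13)**2 - 9*2/13) - 62)**2 = ((2 - 1*4/169 - 18/13) - 62)**2 = ((2 - 4/169 - 18/13) - 62)**2 = (100/169 - 62)**2 = (-10378/169)**2 = 107702884/28561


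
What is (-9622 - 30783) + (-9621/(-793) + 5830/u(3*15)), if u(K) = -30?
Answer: -96556951/2379 ≈ -40587.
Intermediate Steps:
(-9622 - 30783) + (-9621/(-793) + 5830/u(3*15)) = (-9622 - 30783) + (-9621/(-793) + 5830/(-30)) = -40405 + (-9621*(-1/793) + 5830*(-1/30)) = -40405 + (9621/793 - 583/3) = -40405 - 433456/2379 = -96556951/2379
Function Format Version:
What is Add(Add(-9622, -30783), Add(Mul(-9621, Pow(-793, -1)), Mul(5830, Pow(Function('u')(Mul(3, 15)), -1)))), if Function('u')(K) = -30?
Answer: Rational(-96556951, 2379) ≈ -40587.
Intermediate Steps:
Add(Add(-9622, -30783), Add(Mul(-9621, Pow(-793, -1)), Mul(5830, Pow(Function('u')(Mul(3, 15)), -1)))) = Add(Add(-9622, -30783), Add(Mul(-9621, Pow(-793, -1)), Mul(5830, Pow(-30, -1)))) = Add(-40405, Add(Mul(-9621, Rational(-1, 793)), Mul(5830, Rational(-1, 30)))) = Add(-40405, Add(Rational(9621, 793), Rational(-583, 3))) = Add(-40405, Rational(-433456, 2379)) = Rational(-96556951, 2379)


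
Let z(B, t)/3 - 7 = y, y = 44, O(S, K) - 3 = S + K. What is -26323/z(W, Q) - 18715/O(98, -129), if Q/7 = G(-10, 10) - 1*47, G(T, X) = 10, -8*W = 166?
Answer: 2126351/4284 ≈ 496.35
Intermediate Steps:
W = -83/4 (W = -⅛*166 = -83/4 ≈ -20.750)
Q = -259 (Q = 7*(10 - 1*47) = 7*(10 - 47) = 7*(-37) = -259)
O(S, K) = 3 + K + S (O(S, K) = 3 + (S + K) = 3 + (K + S) = 3 + K + S)
z(B, t) = 153 (z(B, t) = 21 + 3*44 = 21 + 132 = 153)
-26323/z(W, Q) - 18715/O(98, -129) = -26323/153 - 18715/(3 - 129 + 98) = -26323*1/153 - 18715/(-28) = -26323/153 - 18715*(-1/28) = -26323/153 + 18715/28 = 2126351/4284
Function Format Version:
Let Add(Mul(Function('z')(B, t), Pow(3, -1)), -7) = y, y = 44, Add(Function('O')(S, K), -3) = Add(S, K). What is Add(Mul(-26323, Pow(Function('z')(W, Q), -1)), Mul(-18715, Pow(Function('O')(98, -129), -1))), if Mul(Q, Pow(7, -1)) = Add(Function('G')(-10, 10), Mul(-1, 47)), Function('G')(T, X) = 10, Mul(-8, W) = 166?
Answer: Rational(2126351, 4284) ≈ 496.35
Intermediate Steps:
W = Rational(-83, 4) (W = Mul(Rational(-1, 8), 166) = Rational(-83, 4) ≈ -20.750)
Q = -259 (Q = Mul(7, Add(10, Mul(-1, 47))) = Mul(7, Add(10, -47)) = Mul(7, -37) = -259)
Function('O')(S, K) = Add(3, K, S) (Function('O')(S, K) = Add(3, Add(S, K)) = Add(3, Add(K, S)) = Add(3, K, S))
Function('z')(B, t) = 153 (Function('z')(B, t) = Add(21, Mul(3, 44)) = Add(21, 132) = 153)
Add(Mul(-26323, Pow(Function('z')(W, Q), -1)), Mul(-18715, Pow(Function('O')(98, -129), -1))) = Add(Mul(-26323, Pow(153, -1)), Mul(-18715, Pow(Add(3, -129, 98), -1))) = Add(Mul(-26323, Rational(1, 153)), Mul(-18715, Pow(-28, -1))) = Add(Rational(-26323, 153), Mul(-18715, Rational(-1, 28))) = Add(Rational(-26323, 153), Rational(18715, 28)) = Rational(2126351, 4284)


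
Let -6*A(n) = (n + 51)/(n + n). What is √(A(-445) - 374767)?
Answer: I*√2671676992290/2670 ≈ 612.18*I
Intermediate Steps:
A(n) = -(51 + n)/(12*n) (A(n) = -(n + 51)/(6*(n + n)) = -(51 + n)/(6*(2*n)) = -(51 + n)*1/(2*n)/6 = -(51 + n)/(12*n))
√(A(-445) - 374767) = √((1/12)*(-51 - 1*(-445))/(-445) - 374767) = √((1/12)*(-1/445)*(-51 + 445) - 374767) = √((1/12)*(-1/445)*394 - 374767) = √(-197/2670 - 374767) = √(-1000628087/2670) = I*√2671676992290/2670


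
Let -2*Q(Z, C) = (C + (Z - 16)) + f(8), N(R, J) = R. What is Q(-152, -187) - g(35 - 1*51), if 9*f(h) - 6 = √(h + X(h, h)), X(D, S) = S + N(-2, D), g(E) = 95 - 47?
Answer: 775/6 - √14/18 ≈ 128.96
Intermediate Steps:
g(E) = 48
X(D, S) = -2 + S (X(D, S) = S - 2 = -2 + S)
f(h) = ⅔ + √(-2 + 2*h)/9 (f(h) = ⅔ + √(h + (-2 + h))/9 = ⅔ + √(-2 + 2*h)/9)
Q(Z, C) = 23/3 - C/2 - Z/2 - √14/18 (Q(Z, C) = -((C + (Z - 16)) + (⅔ + √(-2 + 2*8)/9))/2 = -((C + (-16 + Z)) + (⅔ + √(-2 + 16)/9))/2 = -((-16 + C + Z) + (⅔ + √14/9))/2 = -(-46/3 + C + Z + √14/9)/2 = 23/3 - C/2 - Z/2 - √14/18)
Q(-152, -187) - g(35 - 1*51) = (23/3 - ½*(-187) - ½*(-152) - √14/18) - 1*48 = (23/3 + 187/2 + 76 - √14/18) - 48 = (1063/6 - √14/18) - 48 = 775/6 - √14/18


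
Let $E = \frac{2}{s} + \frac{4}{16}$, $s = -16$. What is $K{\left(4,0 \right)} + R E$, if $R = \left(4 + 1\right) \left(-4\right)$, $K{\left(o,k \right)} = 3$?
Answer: $\frac{1}{2} \approx 0.5$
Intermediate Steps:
$R = -20$ ($R = 5 \left(-4\right) = -20$)
$E = \frac{1}{8}$ ($E = \frac{2}{-16} + \frac{4}{16} = 2 \left(- \frac{1}{16}\right) + 4 \cdot \frac{1}{16} = - \frac{1}{8} + \frac{1}{4} = \frac{1}{8} \approx 0.125$)
$K{\left(4,0 \right)} + R E = 3 - \frac{5}{2} = \frac{1}{2}$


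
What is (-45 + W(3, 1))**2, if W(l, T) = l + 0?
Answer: 1764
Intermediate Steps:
W(l, T) = l
(-45 + W(3, 1))**2 = (-45 + 3)**2 = (-42)**2 = 1764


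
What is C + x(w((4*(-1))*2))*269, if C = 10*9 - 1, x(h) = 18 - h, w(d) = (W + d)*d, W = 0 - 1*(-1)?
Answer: -10133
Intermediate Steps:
W = 1 (W = 0 + 1 = 1)
w(d) = d*(1 + d) (w(d) = (1 + d)*d = d*(1 + d))
C = 89 (C = 90 - 1 = 89)
C + x(w((4*(-1))*2))*269 = 89 + (18 - (4*(-1))*2*(1 + (4*(-1))*2))*269 = 89 + (18 - (-4*2)*(1 - 4*2))*269 = 89 + (18 - (-8)*(1 - 8))*269 = 89 + (18 - (-8)*(-7))*269 = 89 + (18 - 1*56)*269 = 89 + (18 - 56)*269 = 89 - 38*269 = 89 - 10222 = -10133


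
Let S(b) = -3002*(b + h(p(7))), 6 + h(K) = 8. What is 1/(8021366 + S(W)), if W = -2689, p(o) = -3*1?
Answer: 1/16087740 ≈ 6.2159e-8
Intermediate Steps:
p(o) = -3
h(K) = 2 (h(K) = -6 + 8 = 2)
S(b) = -6004 - 3002*b (S(b) = -3002*(b + 2) = -3002*(2 + b) = -6004 - 3002*b)
1/(8021366 + S(W)) = 1/(8021366 + (-6004 - 3002*(-2689))) = 1/(8021366 + (-6004 + 8072378)) = 1/(8021366 + 8066374) = 1/16087740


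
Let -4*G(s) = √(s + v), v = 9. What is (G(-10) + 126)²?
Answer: (504 - I)²/16 ≈ 15876.0 - 63.0*I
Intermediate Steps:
G(s) = -√(9 + s)/4 (G(s) = -√(s + 9)/4 = -√(9 + s)/4)
(G(-10) + 126)² = (-√(9 - 10)/4 + 126)² = (-I/4 + 126)² = (126 - I/4)²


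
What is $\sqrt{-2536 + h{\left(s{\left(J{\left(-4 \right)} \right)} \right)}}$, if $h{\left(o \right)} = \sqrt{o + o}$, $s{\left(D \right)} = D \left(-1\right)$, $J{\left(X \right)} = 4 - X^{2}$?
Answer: $\sqrt{-2536 + 2 \sqrt{6}} \approx 50.31 i$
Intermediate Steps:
$s{\left(D \right)} = - D$
$h{\left(o \right)} = \sqrt{2} \sqrt{o}$ ($h{\left(o \right)} = \sqrt{2 o} = \sqrt{2} \sqrt{o}$)
$\sqrt{-2536 + h{\left(s{\left(J{\left(-4 \right)} \right)} \right)}} = \sqrt{-2536 + \sqrt{2} \sqrt{- (4 - \left(-4\right)^{2})}} = \sqrt{-2536 + \sqrt{2} \sqrt{- (4 - 16)}} = \sqrt{-2536 + \sqrt{2} \sqrt{\left(-1\right) \left(-12\right)}} = \sqrt{-2536 + \sqrt{2} \sqrt{12}} = \sqrt{-2536 + \sqrt{2} \cdot 2 \sqrt{3}} = \sqrt{-2536 + 2 \sqrt{6}}$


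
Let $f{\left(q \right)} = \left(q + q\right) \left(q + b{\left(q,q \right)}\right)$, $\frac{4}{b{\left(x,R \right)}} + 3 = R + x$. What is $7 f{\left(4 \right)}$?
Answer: $\frac{1344}{5} \approx 268.8$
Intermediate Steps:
$b{\left(x,R \right)} = \frac{4}{-3 + R + x}$ ($b{\left(x,R \right)} = \frac{4}{-3 + \left(R + x\right)} = \frac{4}{-3 + R + x}$)
$f{\left(q \right)} = 2 q \left(q + \frac{4}{-3 + 2 q}\right)$ ($f{\left(q \right)} = \left(q + q\right) \left(q + \frac{4}{-3 + q + q}\right) = 2 q \left(q + \frac{4}{-3 + 2 q}\right)$)
$7 f{\left(4 \right)} = 7 \cdot 2 \cdot 4 \frac{1}{-3 + 2 \cdot 4} \left(4 + 4 \left(-3 + 2 \cdot 4\right)\right) = 7 \cdot 2 \cdot 4 \frac{1}{-3 + 8} \left(4 + 4 \left(-3 + 8\right)\right) = 7 \cdot 2 \cdot 4 \cdot \frac{1}{5} \left(4 + 4 \cdot 5\right) = 7 \cdot 2 \cdot 4 \cdot \frac{1}{5} \left(4 + 20\right) = 7 \cdot 2 \cdot 4 \cdot \frac{1}{5} \cdot 24 = 7 \cdot \frac{192}{5} = \frac{1344}{5}$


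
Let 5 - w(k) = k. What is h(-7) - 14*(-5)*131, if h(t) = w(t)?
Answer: 9182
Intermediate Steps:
w(k) = 5 - k
h(t) = 5 - t
h(-7) - 14*(-5)*131 = (5 - 1*(-7)) - 14*(-5)*131 = (5 + 7) + 70*131 = 12 + 9170 = 9182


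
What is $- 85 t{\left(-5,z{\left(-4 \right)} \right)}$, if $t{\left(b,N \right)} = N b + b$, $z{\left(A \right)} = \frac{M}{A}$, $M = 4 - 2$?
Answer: $\frac{425}{2} \approx 212.5$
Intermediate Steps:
$M = 2$ ($M = 4 - 2 = 2$)
$z{\left(A \right)} = \frac{2}{A}$
$t{\left(b,N \right)} = b + N b$
$- 85 t{\left(-5,z{\left(-4 \right)} \right)} = - 85 \left(- 5 \left(1 + \frac{2}{-4}\right)\right) = - 85 \left(- 5 \left(1 + 2 \left(- \frac{1}{4}\right)\right)\right) = - 85 \left(- 5 \left(1 - \frac{1}{2}\right)\right) = - 85 \left(\left(-5\right) \frac{1}{2}\right) = \left(-85\right) \left(- \frac{5}{2}\right) = \frac{425}{2}$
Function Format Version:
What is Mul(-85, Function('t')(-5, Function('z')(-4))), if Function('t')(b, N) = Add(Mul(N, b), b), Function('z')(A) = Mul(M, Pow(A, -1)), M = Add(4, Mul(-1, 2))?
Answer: Rational(425, 2) ≈ 212.50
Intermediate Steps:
M = 2 (M = Add(4, -2) = 2)
Function('z')(A) = Mul(2, Pow(A, -1))
Function('t')(b, N) = Add(b, Mul(N, b))
Mul(-85, Function('t')(-5, Function('z')(-4))) = Mul(-85, Mul(-5, Add(1, Mul(2, Pow(-4, -1))))) = Mul(-85, Mul(-5, Add(1, Mul(2, Rational(-1, 4))))) = Mul(-85, Mul(-5, Add(1, Rational(-1, 2)))) = Mul(-85, Mul(-5, Rational(1, 2))) = Mul(-85, Rational(-5, 2)) = Rational(425, 2)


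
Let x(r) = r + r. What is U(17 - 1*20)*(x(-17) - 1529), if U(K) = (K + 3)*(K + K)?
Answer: 0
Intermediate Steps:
U(K) = 2*K*(3 + K) (U(K) = (3 + K)*(2*K) = 2*K*(3 + K))
x(r) = 2*r
U(17 - 1*20)*(x(-17) - 1529) = (2*(17 - 1*20)*(3 + (17 - 1*20)))*(2*(-17) - 1529) = (2*(17 - 20)*(3 + (17 - 20)))*(-34 - 1529) = (2*(-3)*(3 - 3))*(-1563) = (2*(-3)*0)*(-1563) = 0*(-1563) = 0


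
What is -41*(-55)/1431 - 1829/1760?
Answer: 1351501/2518560 ≈ 0.53662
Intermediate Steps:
-41*(-55)/1431 - 1829/1760 = 2255*(1/1431) - 1829*1/1760 = 2255/1431 - 1829/1760 = 1351501/2518560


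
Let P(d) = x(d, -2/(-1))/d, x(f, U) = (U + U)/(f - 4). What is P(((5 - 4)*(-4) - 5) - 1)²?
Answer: 1/1225 ≈ 0.00081633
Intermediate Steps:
x(f, U) = 2*U/(-4 + f) (x(f, U) = (2*U)/(-4 + f) = 2*U/(-4 + f))
P(d) = 4/(d*(-4 + d)) (P(d) = (2*(-2/(-1))/(-4 + d))/d = (2*(-2*(-1))/(-4 + d))/d = (2*2/(-4 + d))/d = (4/(-4 + d))/d = 4/(d*(-4 + d)))
P(((5 - 4)*(-4) - 5) - 1)² = (4/((((5 - 4)*(-4) - 5) - 1)*(-4 + (((5 - 4)*(-4) - 5) - 1))))² = (4/(((1*(-4) - 5) - 1)*(-4 + ((1*(-4) - 5) - 1))))² = (4/(((-4 - 5) - 1)*(-4 + ((-4 - 5) - 1))))² = (4/((-9 - 1)*(-4 + (-9 - 1))))² = (4/(-10*(-4 - 10)))² = (4*(-⅒)/(-14))² = (4*(-⅒)*(-1/14))² = (1/35)² = 1/1225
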